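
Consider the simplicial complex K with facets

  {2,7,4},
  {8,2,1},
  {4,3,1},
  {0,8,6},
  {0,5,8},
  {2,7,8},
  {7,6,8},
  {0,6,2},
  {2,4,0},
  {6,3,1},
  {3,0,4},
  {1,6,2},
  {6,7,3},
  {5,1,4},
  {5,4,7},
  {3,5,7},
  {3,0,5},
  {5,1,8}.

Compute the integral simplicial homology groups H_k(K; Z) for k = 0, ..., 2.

Order the vertices as 0 < 1 < 2 < 3 < 4 < 5 < 6 < 7 < 8. Listing each simplex with vertices in this order, K has dimension 2 with simplices:

  0-simplices (9): [0], [1], [2], [3], [4], [5], [6], [7], [8]
  1-simplices (27): (27 of them)
  2-simplices (18): [0,2,4], [0,2,6], [0,3,4], [0,3,5], [0,5,8], [0,6,8], [1,2,6], [1,2,8], [1,3,4], [1,3,6], [1,4,5], [1,5,8], [2,4,7], [2,7,8], [3,5,7], [3,6,7], [4,5,7], [6,7,8]

so the chain groups are C_0 ≅ Z^9, C_1 ≅ Z^27, C_2 ≅ Z^18.

∂_1: C_1 → C_0 maps an edge to its endpoints' difference, ∂[p,q] = q − p. For instance
  ∂[4,5] = [5] − [4].
This gives a 9×27 integer matrix of rank 8; reducing to Smith normal form yields diagonal entries (1,1,1,1,1,1,1,1).

Boundary ∂_2: C_2 → C_1 sends each 2-simplex [p,q,r] to [q,r] − [p,r] + [p,q]. For instance
  ∂[0,6,8] = [6,8] − [0,8] + [0,6],
  ∂[0,2,6] = [2,6] − [0,6] + [0,2].
The 27×18 boundary matrix has rank 18 and Smith normal form diag(1,1,1,1,1,1,1,1,1,1,1,1,1,1,1,1,1,2).

Computing H_k = (kernel of ∂_k) / (image of ∂_{k+1}):

  H_0: rank C_0 − rank ∂_1 = 9 − 8 = 1, and the invariant factors of ∂_1 are all 1, so H_0 = Z.
  H_1: rank ker ∂_1 − rank ∂_2 = (27 − 8) − 18 = 1, and ∂_2 has invariant factor 2 > 1, so H_1 = Z × Z/2.
  H_2: rank ker ∂_2 − rank ∂_3 = (18 − 18) − 0 = 0, and there is no ∂_3, so H_2 = 0.

(K is a triangulation of the Klein bottle.)

H_0 = Z,  H_1 = Z × Z/2,  H_2 = 0.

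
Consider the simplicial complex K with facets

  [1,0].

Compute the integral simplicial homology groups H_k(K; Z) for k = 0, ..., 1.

H_0 = Z,  H_1 = 0.

Take the total order 0 < 1 on the vertex set. Then K (dimension 1) consists of the simplices:

  0-simplices (2): [0], [1]
  1-simplices (1): [0,1]

giving chain groups C_0 ≅ Z^2, C_1 ≅ Z^1.

The boundary map ∂_1: C_1 → C_0 is given by ∂[p,q] = [q] − [p].
The 2×1 boundary matrix has rank 1 and Smith normal form diag(1).

Reading off H_k = ker ∂_k / im ∂_{k+1}:

  H_0: rank C_0 − rank ∂_1 = 2 − 1 = 1, and the invariant factors of ∂_1 are all 1, so H_0 = Z.
  H_1: rank ker ∂_1 − rank ∂_2 = (1 − 1) − 0 = 0, and there is no ∂_2, so H_1 = 0.

As a check, the Euler characteristic is 2 − 1 = 1, which agrees with 1 − 0 = 1.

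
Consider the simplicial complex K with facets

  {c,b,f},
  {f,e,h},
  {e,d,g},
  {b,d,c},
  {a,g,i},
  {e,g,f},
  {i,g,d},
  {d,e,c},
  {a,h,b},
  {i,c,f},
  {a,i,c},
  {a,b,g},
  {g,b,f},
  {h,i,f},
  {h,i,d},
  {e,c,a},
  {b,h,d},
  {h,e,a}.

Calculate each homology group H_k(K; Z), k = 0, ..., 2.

Order the vertices as a < b < c < d < e < f < g < h < i. Listing each simplex with vertices in this order, K has dimension 2 with simplices:

  0-simplices (9): a, b, c, d, e, f, g, h, i
  1-simplices (27): ab, ac, ae, ag, ah, ai, bc, bd, bf, bg, bh, cd, ce, cf, ci, de, dg, dh, di, ef, eg, eh, fg, fh, fi, gi, hi
  2-simplices (18): abg, abh, ace, aci, aeh, agi, bcd, bcf, bdh, bfg, cde, cfi, deg, dgi, dhi, efg, efh, fhi

so the chain groups are C_0 ≅ Z^9, C_1 ≅ Z^27, C_2 ≅ Z^18.

The boundary map ∂_1: C_1 → C_0 maps an edge to its endpoints' difference, ∂[p,q] = q − p.
This gives a 9×27 integer matrix of rank 8; reducing to Smith normal form yields diagonal entries (1,1,1,1,1,1,1,1).

Boundary ∂_2: C_2 → C_1 sends each 2-simplex [p,q,r] to [q,r] − [p,r] + [p,q]. For instance
  ∂fhi = hi − fi + fh,
  ∂dhi = hi − di + dh.
This gives a 27×18 integer matrix of rank 17; reducing to Smith normal form yields diagonal entries (1,1,1,1,1,1,1,1,1,1,1,1,1,1,1,1,1).

Now H_k = ker ∂_k / im ∂_{k+1}, so:

  H_0: rank C_0 − rank ∂_1 = 9 − 8 = 1, and the invariant factors of ∂_1 are all 1, so H_0 ≅ Z.
  H_1: rank ker ∂_1 − rank ∂_2 = (27 − 8) − 17 = 2, and the invariant factors of ∂_2 are all 1, so H_1 ≅ Z^2.
  H_2: rank ker ∂_2 − rank ∂_3 = (18 − 17) − 0 = 1, and there is no ∂_3, so H_2 ≅ Z.

H_0 = Z,  H_1 = Z^2,  H_2 = Z.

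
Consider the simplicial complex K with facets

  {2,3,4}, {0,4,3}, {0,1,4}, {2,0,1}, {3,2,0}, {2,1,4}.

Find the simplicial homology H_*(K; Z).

H_0 = Z,  H_1 = 0,  H_2 = Z.

Take the total order 0 < 1 < 2 < 3 < 4 on the vertex set. Then K (dimension 2) consists of the simplices:

  0-simplices (5): [0], [1], [2], [3], [4]
  1-simplices (9): [0,1], [0,2], [0,3], [0,4], [1,2], [1,4], [2,3], [2,4], [3,4]
  2-simplices (6): [0,1,2], [0,1,4], [0,2,3], [0,3,4], [1,2,4], [2,3,4]

Hence C_0 ≅ Z^5, C_1 ≅ Z^9, C_2 ≅ Z^6.

∂_1: C_1 → C_0 is given by ∂[p,q] = [q] − [p].
The resulting 5×9 matrix has rank 4, and its Smith normal form has invariant factors (1,1,1,1).

Boundary ∂_2: C_2 → C_1 acts by ∂[p,q,r] = [q,r] − [p,r] + [p,q]. For instance
  ∂[2,3,4] = [3,4] − [2,4] + [2,3],
  ∂[0,1,4] = [1,4] − [0,4] + [0,1].
This gives a 9×6 integer matrix of rank 5; reducing to Smith normal form yields diagonal entries (1,1,1,1,1).

Now H_k = ker ∂_k / im ∂_{k+1}, so:

  H_0: rank C_0 − rank ∂_1 = 5 − 4 = 1, and the invariant factors of ∂_1 are all 1, so H_0 = Z.
  H_1: rank ker ∂_1 − rank ∂_2 = (9 − 4) − 5 = 0, and the invariant factors of ∂_2 are all 1, so H_1 = 0.
  H_2: rank ker ∂_2 − rank ∂_3 = (6 − 5) − 0 = 1, and there is no ∂_3, so H_2 = Z.

As a check, the Euler characteristic is 5 − 9 + 6 = 2, which agrees with 1 − 0 + 1 = 2.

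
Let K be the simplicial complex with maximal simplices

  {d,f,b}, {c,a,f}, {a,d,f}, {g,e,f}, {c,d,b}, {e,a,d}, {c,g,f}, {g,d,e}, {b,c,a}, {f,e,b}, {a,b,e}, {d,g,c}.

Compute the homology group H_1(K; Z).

Take the total order a < b < c < d < e < f < g on the vertex set. Then K (dimension 2) consists of the simplices:

  0-simplices (7): a, b, c, d, e, f, g
  1-simplices (18): ab, ac, ad, ae, af, bc, bd, be, bf, cd, cf, cg, de, df, dg, ef, eg, fg
  2-simplices (12): abc, abe, acf, ade, adf, bcd, bdf, bef, cdg, cfg, deg, efg

giving chain groups C_0 ≅ Z^7, C_1 ≅ Z^18, C_2 ≅ Z^12.

The boundary map ∂_1: C_1 → C_0 maps an edge to its endpoints' difference, ∂[p,q] = q − p.
This gives a 7×18 integer matrix of rank 6; reducing to Smith normal form yields diagonal entries (1,1,1,1,1,1).

Boundary ∂_2: C_2 → C_1 sends each 2-simplex [p,q,r] to [q,r] − [p,r] + [p,q]. For instance
  ∂efg = fg − eg + ef,
  ∂bcd = cd − bd + bc.
As a 18×12 matrix over Z this has rank 12, with invariant factors (1,1,1,1,1,1,1,1,1,1,1,2).

Now H_k = ker ∂_k / im ∂_{k+1}, so:

  H_1: rank ker ∂_1 − rank ∂_2 = (18 − 6) − 12 = 0, and ∂_2 has invariant factor 2 > 1, so H_1 = Z/2.

H_1 ≅ Z/2.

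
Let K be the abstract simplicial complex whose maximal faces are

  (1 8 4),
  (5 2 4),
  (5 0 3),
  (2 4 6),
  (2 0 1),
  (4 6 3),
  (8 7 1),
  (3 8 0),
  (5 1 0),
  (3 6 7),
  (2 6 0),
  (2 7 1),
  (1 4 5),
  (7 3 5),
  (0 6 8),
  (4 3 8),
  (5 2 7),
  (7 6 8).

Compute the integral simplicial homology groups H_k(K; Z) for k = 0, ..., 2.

Fix the vertex order 0 < 1 < 2 < 3 < 4 < 5 < 6 < 7 < 8 and write every simplex with vertices in increasing order. Then dim K = 2 and the simplices of K are:

  0-simplices (9): [0], [1], [2], [3], [4], [5], [6], [7], [8]
  1-simplices (27): (27 of them)
  2-simplices (18): [0,1,2], [0,1,5], [0,2,6], [0,3,5], [0,3,8], [0,6,8], [1,2,7], [1,4,5], [1,4,8], [1,7,8], [2,4,5], [2,4,6], [2,5,7], [3,4,6], [3,4,8], [3,5,7], [3,6,7], [6,7,8]

so the chain groups are C_0 ≅ Z^9, C_1 ≅ Z^27, C_2 ≅ Z^18.

Boundary ∂_1: C_1 → C_0 sends each edge [p,q] (with p < q) to q − p. For instance
  ∂[2,7] = [7] − [2].
The 9×27 boundary matrix has rank 8 and Smith normal form diag(1,1,1,1,1,1,1,1).

The boundary map ∂_2: C_2 → C_1 acts by ∂[p,q,r] = [q,r] − [p,r] + [p,q]. For instance
  ∂[3,6,7] = [6,7] − [3,7] + [3,6],
  ∂[0,3,5] = [3,5] − [0,5] + [0,3].
This gives a 27×18 integer matrix of rank 18; reducing to Smith normal form yields diagonal entries (1,1,1,1,1,1,1,1,1,1,1,1,1,1,1,1,1,2).

Now H_k = ker ∂_k / im ∂_{k+1}, so:

  H_0: rank C_0 − rank ∂_1 = 9 − 8 = 1, and the invariant factors of ∂_1 are all 1, so H_0 ≅ Z.
  H_1: rank ker ∂_1 − rank ∂_2 = (27 − 8) − 18 = 1, and ∂_2 has invariant factor 2 > 1, so H_1 ≅ Z ⊕ Z/2Z.
  H_2: rank ker ∂_2 − rank ∂_3 = (18 − 18) − 0 = 0, and there is no ∂_3, so H_2 ≅ 0.

(K is a triangulation of the Klein bottle.)

H_0 ≅ Z,  H_1 ≅ Z ⊕ Z/2Z,  H_2 = 0.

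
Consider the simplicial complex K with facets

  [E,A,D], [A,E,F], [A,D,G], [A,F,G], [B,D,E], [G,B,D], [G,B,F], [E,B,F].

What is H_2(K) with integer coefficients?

H_2 = Z.

Order the vertices as A < B < D < E < F < G. Listing each simplex with vertices in this order, K has dimension 2 with simplices:

  0-simplices (6): A, B, D, E, F, G
  1-simplices (12): AD, AE, AF, AG, BD, BE, BF, BG, DE, DG, EF, FG
  2-simplices (8): ADE, ADG, AEF, AFG, BDE, BDG, BEF, BFG

giving chain groups C_0 ≅ Z^6, C_1 ≅ Z^12, C_2 ≅ Z^8.

The boundary map ∂_1: C_1 → C_0 maps an edge to its endpoints' difference, ∂[p,q] = q − p. For instance
  ∂DG = G − D.
The resulting 6×12 matrix has rank 5, and its Smith normal form has invariant factors (1,1,1,1,1).

∂_2: C_2 → C_1 acts by ∂[p,q,r] = [q,r] − [p,r] + [p,q]. For instance
  ∂BDE = DE − BE + BD,
  ∂AEF = EF − AF + AE.
This gives a 12×8 integer matrix of rank 7; reducing to Smith normal form yields diagonal entries (1,1,1,1,1,1,1).

Now H_k = ker ∂_k / im ∂_{k+1}, so:

  H_2: rank ker ∂_2 − rank ∂_3 = (8 − 7) − 0 = 1, and there is no ∂_3, so H_2 ≅ Z.

(K is a triangulation of the 2-sphere S^2.)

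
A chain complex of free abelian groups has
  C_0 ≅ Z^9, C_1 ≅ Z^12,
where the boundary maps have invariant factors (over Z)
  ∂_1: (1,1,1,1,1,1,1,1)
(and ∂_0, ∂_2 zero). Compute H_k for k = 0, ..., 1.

H_0 = Z,  H_1 = Z^4.

H_0: b_0 = 9 − 0 − 8 = 1; torsion from ∂_1 factors > 1: none. So H_0 = Z.
H_1: b_1 = 12 − 8 − 0 = 4; torsion from ∂_2 factors > 1: none. So H_1 = Z^4.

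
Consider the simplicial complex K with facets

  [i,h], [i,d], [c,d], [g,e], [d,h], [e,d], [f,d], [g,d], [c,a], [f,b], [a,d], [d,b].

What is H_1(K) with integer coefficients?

H_1 = Z^4.

Take the total order a < b < c < d < e < f < g < h < i on the vertex set. Then K (dimension 1) consists of the simplices:

  0-simplices (9): a, b, c, d, e, f, g, h, i
  1-simplices (12): ac, ad, bd, bf, cd, de, df, dg, dh, di, eg, hi

Hence C_0 ≅ Z^9, C_1 ≅ Z^12.

∂_1: C_1 → C_0 sends each edge [p,q] (with p < q) to q − p.
The 9×12 boundary matrix has rank 8 and Smith normal form diag(1,1,1,1,1,1,1,1).

Computing H_k = (kernel of ∂_k) / (image of ∂_{k+1}):

  H_1: rank ker ∂_1 − rank ∂_2 = (12 − 8) − 0 = 4, and there is no ∂_2, so H_1 = Z^4.

(K is a triangulation of a wedge of 4 circles.)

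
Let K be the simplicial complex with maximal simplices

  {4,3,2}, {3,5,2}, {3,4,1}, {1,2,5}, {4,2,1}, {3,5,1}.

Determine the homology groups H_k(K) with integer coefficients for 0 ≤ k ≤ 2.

H_0 ≅ Z,  H_1 = 0,  H_2 ≅ Z.

Fix the vertex order 1 < 2 < 3 < 4 < 5 and write every simplex with vertices in increasing order. Then dim K = 2 and the simplices of K are:

  0-simplices (5): [1], [2], [3], [4], [5]
  1-simplices (9): [1,2], [1,3], [1,4], [1,5], [2,3], [2,4], [2,5], [3,4], [3,5]
  2-simplices (6): [1,2,4], [1,2,5], [1,3,4], [1,3,5], [2,3,4], [2,3,5]

Hence C_0 ≅ Z^5, C_1 ≅ Z^9, C_2 ≅ Z^6.

∂_1: C_1 → C_0 is given by ∂[p,q] = [q] − [p].
The 5×9 boundary matrix has rank 4 and Smith normal form diag(1,1,1,1).

∂_2: C_2 → C_1 sends each 2-simplex [p,q,r] to [q,r] − [p,r] + [p,q]. For instance
  ∂[2,3,5] = [3,5] − [2,5] + [2,3],
  ∂[1,3,5] = [3,5] − [1,5] + [1,3].
This gives a 9×6 integer matrix of rank 5; reducing to Smith normal form yields diagonal entries (1,1,1,1,1).

Reading off H_k = ker ∂_k / im ∂_{k+1}:

  H_0: rank C_0 − rank ∂_1 = 5 − 4 = 1, and the invariant factors of ∂_1 are all 1, so H_0 ≅ Z.
  H_1: rank ker ∂_1 − rank ∂_2 = (9 − 4) − 5 = 0, and the invariant factors of ∂_2 are all 1, so H_1 ≅ 0.
  H_2: rank ker ∂_2 − rank ∂_3 = (6 − 5) − 0 = 1, and there is no ∂_3, so H_2 ≅ Z.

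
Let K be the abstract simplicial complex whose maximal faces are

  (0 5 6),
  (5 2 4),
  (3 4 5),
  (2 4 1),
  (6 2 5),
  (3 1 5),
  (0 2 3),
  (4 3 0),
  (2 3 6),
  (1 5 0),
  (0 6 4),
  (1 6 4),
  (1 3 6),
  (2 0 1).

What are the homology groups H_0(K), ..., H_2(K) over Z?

We work with the vertex ordering 0 < 1 < 2 < 3 < 4 < 5 < 6. The simplices of K, each written with vertices in increasing order, are:

  0-simplices (7): [0], [1], [2], [3], [4], [5], [6]
  1-simplices (21): [0,1], [0,2], [0,3], [0,4], [0,5], [0,6], [1,2], [1,3], [1,4], [1,5], [1,6], [2,3], [2,4], [2,5], [2,6], [3,4], [3,5], [3,6], [4,5], [4,6], [5,6]
  2-simplices (14): [0,1,2], [0,1,5], [0,2,3], [0,3,4], [0,4,6], [0,5,6], [1,2,4], [1,3,5], [1,3,6], [1,4,6], [2,3,6], [2,4,5], [2,5,6], [3,4,5]

so the chain groups are C_0 ≅ Z^7, C_1 ≅ Z^21, C_2 ≅ Z^14.

The boundary map ∂_1: C_1 → C_0 maps an edge to its endpoints' difference, ∂[p,q] = q − p. For instance
  ∂[0,4] = [4] − [0].
As a 7×21 matrix over Z this has rank 6, with invariant factors (1,1,1,1,1,1).

∂_2: C_2 → C_1 maps a triangle to the signed sum of its edges. For instance
  ∂[0,3,4] = [3,4] − [0,4] + [0,3],
  ∂[1,2,4] = [2,4] − [1,4] + [1,2].
The resulting 21×14 matrix has rank 13, and its Smith normal form has invariant factors (1,1,1,1,1,1,1,1,1,1,1,1,1).

Now H_k = ker ∂_k / im ∂_{k+1}, so:

  H_0: rank C_0 − rank ∂_1 = 7 − 6 = 1, and the invariant factors of ∂_1 are all 1, so H_0 = Z.
  H_1: rank ker ∂_1 − rank ∂_2 = (21 − 6) − 13 = 2, and the invariant factors of ∂_2 are all 1, so H_1 = Z^2.
  H_2: rank ker ∂_2 − rank ∂_3 = (14 − 13) − 0 = 1, and there is no ∂_3, so H_2 = Z.

As a check, the Euler characteristic is 7 − 21 + 14 = 0, which agrees with 1 − 2 + 1 = 0.
(K is a triangulation of the torus T^2.)

H_0 = Z,  H_1 = Z^2,  H_2 = Z.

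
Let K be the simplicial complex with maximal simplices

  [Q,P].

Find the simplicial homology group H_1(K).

K has 2 vertices, 1 edge.
rank ∂_1 = 1, rank ∂_2 = 0 ⇒ b_1 = 1 − 1 − 0 = 0. So H_1 = 0.

H_1 = 0.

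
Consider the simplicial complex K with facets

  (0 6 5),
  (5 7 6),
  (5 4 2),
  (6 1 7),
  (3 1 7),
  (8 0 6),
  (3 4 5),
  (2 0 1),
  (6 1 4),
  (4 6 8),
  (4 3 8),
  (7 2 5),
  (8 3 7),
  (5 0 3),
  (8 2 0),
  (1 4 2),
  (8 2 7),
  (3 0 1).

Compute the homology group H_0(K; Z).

H_0 ≅ Z.

Take the total order 0 < 1 < 2 < 3 < 4 < 5 < 6 < 7 < 8 on the vertex set. Then K (dimension 2) consists of the simplices:

  0-simplices (9): [0], [1], [2], [3], [4], [5], [6], [7], [8]
  1-simplices (27): (27 of them)
  2-simplices (18): [0,1,2], [0,1,3], [0,2,8], [0,3,5], [0,5,6], [0,6,8], [1,2,4], [1,3,7], [1,4,6], [1,6,7], [2,4,5], [2,5,7], [2,7,8], [3,4,5], [3,4,8], [3,7,8], [4,6,8], [5,6,7]

so the chain groups are C_0 ≅ Z^9, C_1 ≅ Z^27, C_2 ≅ Z^18.

The boundary map ∂_1: C_1 → C_0 sends each edge [p,q] (with p < q) to q − p.
This gives a 9×27 integer matrix of rank 8; reducing to Smith normal form yields diagonal entries (1,1,1,1,1,1,1,1).

Boundary ∂_2: C_2 → C_1 acts by ∂[p,q,r] = [q,r] − [p,r] + [p,q]. For instance
  ∂[2,5,7] = [5,7] − [2,7] + [2,5],
  ∂[3,4,8] = [4,8] − [3,8] + [3,4].
The resulting 27×18 matrix has rank 17, and its Smith normal form has invariant factors (1,1,1,1,1,1,1,1,1,1,1,1,1,1,1,1,1).

Now H_k = ker ∂_k / im ∂_{k+1}, so:

  H_0: rank C_0 − rank ∂_1 = 9 − 8 = 1, and the invariant factors of ∂_1 are all 1, so H_0 ≅ Z.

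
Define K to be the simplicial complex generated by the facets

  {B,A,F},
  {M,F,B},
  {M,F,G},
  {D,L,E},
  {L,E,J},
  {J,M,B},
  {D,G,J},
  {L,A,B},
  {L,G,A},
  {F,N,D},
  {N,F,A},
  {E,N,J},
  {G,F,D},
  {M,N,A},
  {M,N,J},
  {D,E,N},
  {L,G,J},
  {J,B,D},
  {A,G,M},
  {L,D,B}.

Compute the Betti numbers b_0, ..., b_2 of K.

Take the total order A < B < D < E < F < G < J < L < M < N on the vertex set. Then K (dimension 2) consists of the simplices:

  0-simplices (10): A, B, D, E, F, G, J, L, M, N
  1-simplices (30): AB, AF, AG, AL, AM, AN, BD, BF, BJ, BL, BM, DE, DF, DG, DJ, DL, DN, EJ, EL, EN, FG, FM, FN, GJ, GL, GM, JL, JM, JN, MN
  2-simplices (20): ABF, ABL, AFN, AGL, AGM, AMN, BDJ, BDL, BFM, BJM, DEL, DEN, DFG, DFN, DGJ, EJL, EJN, FGM, GJL, JMN

Hence C_0 ≅ Z^10, C_1 ≅ Z^30, C_2 ≅ Z^20.

Boundary ∂_1: C_1 → C_0 sends each edge [p,q] (with p < q) to q − p. For instance
  ∂AG = G − A.
The 10×30 boundary matrix has rank 9 and Smith normal form diag(1,1,1,1,1,1,1,1,1).

∂_2: C_2 → C_1 sends each 2-simplex [p,q,r] to [q,r] − [p,r] + [p,q]. For instance
  ∂BJM = JM − BM + BJ,
  ∂EJN = JN − EN + EJ.
The 30×20 boundary matrix has rank 20 and Smith normal form diag(1,1,1,1,1,1,1,1,1,1,1,1,1,1,1,1,1,1,1,2).

Now H_k = ker ∂_k / im ∂_{k+1}, so:

  H_0: rank C_0 − rank ∂_1 = 10 − 9 = 1, and the invariant factors of ∂_1 are all 1, so H_0 ≅ Z.
  H_1: rank ker ∂_1 − rank ∂_2 = (30 − 9) − 20 = 1, and ∂_2 has invariant factor 2 > 1, so H_1 ≅ Z ⊕ Z/2.
  H_2: rank ker ∂_2 − rank ∂_3 = (20 − 20) − 0 = 0, and there is no ∂_3, so H_2 ≅ 0.

As a check, the Euler characteristic is 10 − 30 + 20 = 0, which agrees with 1 − 1 + 0 = 0.

Hence the Betti numbers are b_0 = 1, b_1 = 1, b_2 = 0.

b_0 = 1, b_1 = 1, b_2 = 0.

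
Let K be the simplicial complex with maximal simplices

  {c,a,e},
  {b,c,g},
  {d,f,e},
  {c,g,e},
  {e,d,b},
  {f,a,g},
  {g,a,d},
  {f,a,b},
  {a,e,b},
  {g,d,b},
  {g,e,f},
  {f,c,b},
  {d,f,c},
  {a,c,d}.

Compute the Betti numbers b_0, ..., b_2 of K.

Fix the vertex order a < b < c < d < e < f < g and write every simplex with vertices in increasing order. Then dim K = 2 and the simplices of K are:

  0-simplices (7): a, b, c, d, e, f, g
  1-simplices (21): ab, ac, ad, ae, af, ag, bc, bd, be, bf, bg, cd, ce, cf, cg, de, df, dg, ef, eg, fg
  2-simplices (14): abe, abf, acd, ace, adg, afg, bcf, bcg, bde, bdg, cdf, ceg, def, efg

Hence C_0 ≅ Z^7, C_1 ≅ Z^21, C_2 ≅ Z^14.

∂_1: C_1 → C_0 is given by ∂[p,q] = [q] − [p]. For instance
  ∂bd = d − b.
The 7×21 boundary matrix has rank 6 and Smith normal form diag(1,1,1,1,1,1).

Boundary ∂_2: C_2 → C_1 maps a triangle to the signed sum of its edges. For instance
  ∂abe = be − ae + ab,
  ∂bcf = cf − bf + bc.
This gives a 21×14 integer matrix of rank 13; reducing to Smith normal form yields diagonal entries (1,1,1,1,1,1,1,1,1,1,1,1,1).

Reading off H_k = ker ∂_k / im ∂_{k+1}:

  H_0: rank C_0 − rank ∂_1 = 7 − 6 = 1, and the invariant factors of ∂_1 are all 1, so H_0 ≅ Z.
  H_1: rank ker ∂_1 − rank ∂_2 = (21 − 6) − 13 = 2, and the invariant factors of ∂_2 are all 1, so H_1 ≅ Z^2.
  H_2: rank ker ∂_2 − rank ∂_3 = (14 − 13) − 0 = 1, and there is no ∂_3, so H_2 ≅ Z.

Hence the Betti numbers are b_0 = 1, b_1 = 2, b_2 = 1.

b_0 = 1, b_1 = 2, b_2 = 1.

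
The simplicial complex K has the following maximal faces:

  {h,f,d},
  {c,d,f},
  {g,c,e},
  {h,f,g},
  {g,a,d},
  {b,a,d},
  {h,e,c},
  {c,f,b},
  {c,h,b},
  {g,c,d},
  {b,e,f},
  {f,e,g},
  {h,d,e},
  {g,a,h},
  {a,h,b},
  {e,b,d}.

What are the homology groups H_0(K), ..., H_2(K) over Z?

H_0 = Z,  H_1 = Z^2,  H_2 = Z.

Take the total order a < b < c < d < e < f < g < h on the vertex set. Then K (dimension 2) consists of the simplices:

  0-simplices (8): a, b, c, d, e, f, g, h
  1-simplices (24): ab, ad, ag, ah, bc, bd, be, bf, bh, cd, ce, cf, cg, ch, de, df, dg, dh, ef, eg, eh, fg, fh, gh
  2-simplices (16): abd, abh, adg, agh, bcf, bch, bde, bef, cdf, cdg, ceg, ceh, deh, dfh, efg, fgh

giving chain groups C_0 ≅ Z^8, C_1 ≅ Z^24, C_2 ≅ Z^16.

∂_1: C_1 → C_0 maps an edge to its endpoints' difference, ∂[p,q] = q − p. For instance
  ∂fh = h − f.
This gives a 8×24 integer matrix of rank 7; reducing to Smith normal form yields diagonal entries (1,1,1,1,1,1,1).

∂_2: C_2 → C_1 sends each 2-simplex [p,q,r] to [q,r] − [p,r] + [p,q]. For instance
  ∂efg = fg − eg + ef,
  ∂adg = dg − ag + ad.
The resulting 24×16 matrix has rank 15, and its Smith normal form has invariant factors (1,1,1,1,1,1,1,1,1,1,1,1,1,1,1).

From H_k ≅ ker(∂_k) / im(∂_{k+1}) we obtain:

  H_0: rank C_0 − rank ∂_1 = 8 − 7 = 1, and the invariant factors of ∂_1 are all 1, so H_0 ≅ Z.
  H_1: rank ker ∂_1 − rank ∂_2 = (24 − 7) − 15 = 2, and the invariant factors of ∂_2 are all 1, so H_1 ≅ Z^2.
  H_2: rank ker ∂_2 − rank ∂_3 = (16 − 15) − 0 = 1, and there is no ∂_3, so H_2 ≅ Z.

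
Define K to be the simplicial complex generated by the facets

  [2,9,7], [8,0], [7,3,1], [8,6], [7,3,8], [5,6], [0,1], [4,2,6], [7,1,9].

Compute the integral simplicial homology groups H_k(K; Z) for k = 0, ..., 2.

Take the total order 0 < 1 < 2 < 3 < 4 < 5 < 6 < 7 < 8 < 9 on the vertex set. Then K (dimension 2) consists of the simplices:

  0-simplices (10): [0], [1], [2], [3], [4], [5], [6], [7], [8], [9]
  1-simplices (16): [0,1], [0,8], [1,3], [1,7], [1,9], [2,4], [2,6], [2,7], [2,9], [3,7], [3,8], [4,6], [5,6], [6,8], [7,8], [7,9]
  2-simplices (5): [1,3,7], [1,7,9], [2,4,6], [2,7,9], [3,7,8]

so the chain groups are C_0 ≅ Z^10, C_1 ≅ Z^16, C_2 ≅ Z^5.

Boundary ∂_1: C_1 → C_0 sends each edge [p,q] (with p < q) to q − p. For instance
  ∂[4,6] = [6] − [4].
The 10×16 boundary matrix has rank 9 and Smith normal form diag(1,1,1,1,1,1,1,1,1).

Boundary ∂_2: C_2 → C_1 sends each 2-simplex [p,q,r] to [q,r] − [p,r] + [p,q]. For instance
  ∂[1,7,9] = [7,9] − [1,9] + [1,7],
  ∂[2,4,6] = [4,6] − [2,6] + [2,4].
This gives a 16×5 integer matrix of rank 5; reducing to Smith normal form yields diagonal entries (1,1,1,1,1).

Now H_k = ker ∂_k / im ∂_{k+1}, so:

  H_0: rank C_0 − rank ∂_1 = 10 − 9 = 1, and the invariant factors of ∂_1 are all 1, so H_0 = Z.
  H_1: rank ker ∂_1 − rank ∂_2 = (16 − 9) − 5 = 2, and the invariant factors of ∂_2 are all 1, so H_1 = Z^2.
  H_2: rank ker ∂_2 − rank ∂_3 = (5 − 5) − 0 = 0, and there is no ∂_3, so H_2 = 0.

H_0 ≅ Z,  H_1 ≅ Z^2,  H_2 = 0.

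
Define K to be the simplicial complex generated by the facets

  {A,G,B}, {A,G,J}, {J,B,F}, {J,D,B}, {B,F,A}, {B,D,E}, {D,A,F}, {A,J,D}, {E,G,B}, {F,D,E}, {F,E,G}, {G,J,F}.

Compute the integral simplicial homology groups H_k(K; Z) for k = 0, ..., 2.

Fix the vertex order A < B < D < E < F < G < J and write every simplex with vertices in increasing order. Then dim K = 2 and the simplices of K are:

  0-simplices (7): A, B, D, E, F, G, J
  1-simplices (18): AB, AD, AF, AG, AJ, BD, BE, BF, BG, BJ, DE, DF, DJ, EF, EG, FG, FJ, GJ
  2-simplices (12): ABF, ABG, ADF, ADJ, AGJ, BDE, BDJ, BEG, BFJ, DEF, EFG, FGJ

so the chain groups are C_0 ≅ Z^7, C_1 ≅ Z^18, C_2 ≅ Z^12.

∂_1: C_1 → C_0 sends each edge [p,q] (with p < q) to q − p. For instance
  ∂FJ = J − F.
As a 7×18 matrix over Z this has rank 6, with invariant factors (1,1,1,1,1,1).

Boundary ∂_2: C_2 → C_1 sends each 2-simplex [p,q,r] to [q,r] − [p,r] + [p,q]. For instance
  ∂ABG = BG − AG + AB,
  ∂EFG = FG − EG + EF.
The resulting 18×12 matrix has rank 12, and its Smith normal form has invariant factors (1,1,1,1,1,1,1,1,1,1,1,2).

From H_k ≅ ker(∂_k) / im(∂_{k+1}) we obtain:

  H_0: rank C_0 − rank ∂_1 = 7 − 6 = 1, and the invariant factors of ∂_1 are all 1, so H_0 ≅ Z.
  H_1: rank ker ∂_1 − rank ∂_2 = (18 − 6) − 12 = 0, and ∂_2 has invariant factor 2 > 1, so H_1 ≅ Z/2.
  H_2: rank ker ∂_2 − rank ∂_3 = (12 − 12) − 0 = 0, and there is no ∂_3, so H_2 ≅ 0.

H_0 ≅ Z,  H_1 ≅ Z/2,  H_2 = 0.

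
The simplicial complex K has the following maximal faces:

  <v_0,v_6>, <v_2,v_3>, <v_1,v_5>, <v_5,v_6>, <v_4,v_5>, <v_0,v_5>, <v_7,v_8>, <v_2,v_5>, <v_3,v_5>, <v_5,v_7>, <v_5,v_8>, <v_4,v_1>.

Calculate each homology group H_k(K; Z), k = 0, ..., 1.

H_0 ≅ Z,  H_1 ≅ Z^4.

K has 9 vertices, 12 edges.
rank ∂_0 = 0, rank ∂_1 = 8 ⇒ b_0 = 9 − 0 − 8 = 1; all invariant factors of ∂_1 are 1 so no torsion. So H_0 ≅ Z.
rank ∂_1 = 8, rank ∂_2 = 0 ⇒ b_1 = 12 − 8 − 0 = 4. So H_1 ≅ Z^4.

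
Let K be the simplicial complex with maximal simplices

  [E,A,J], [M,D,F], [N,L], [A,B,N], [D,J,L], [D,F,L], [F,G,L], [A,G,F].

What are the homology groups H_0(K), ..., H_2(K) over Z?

Fix the vertex order A < B < D < E < F < G < J < L < M < N and write every simplex with vertices in increasing order. Then dim K = 2 and the simplices of K are:

  0-simplices (10): A, B, D, E, F, G, J, L, M, N
  1-simplices (18): AB, AE, AF, AG, AJ, AN, BN, DF, DJ, DL, DM, EJ, FG, FL, FM, GL, JL, LN
  2-simplices (7): ABN, AEJ, AFG, DFL, DFM, DJL, FGL

Hence C_0 ≅ Z^10, C_1 ≅ Z^18, C_2 ≅ Z^7.

The boundary map ∂_1: C_1 → C_0 maps an edge to its endpoints' difference, ∂[p,q] = q − p. For instance
  ∂DJ = J − D.
The 10×18 boundary matrix has rank 9 and Smith normal form diag(1,1,1,1,1,1,1,1,1).

Boundary ∂_2: C_2 → C_1 acts by ∂[p,q,r] = [q,r] − [p,r] + [p,q]. For instance
  ∂FGL = GL − FL + FG,
  ∂AFG = FG − AG + AF.
The 18×7 boundary matrix has rank 7 and Smith normal form diag(1,1,1,1,1,1,1).

Reading off H_k = ker ∂_k / im ∂_{k+1}:

  H_0: rank C_0 − rank ∂_1 = 10 − 9 = 1, and the invariant factors of ∂_1 are all 1, so H_0 = Z.
  H_1: rank ker ∂_1 − rank ∂_2 = (18 − 9) − 7 = 2, and the invariant factors of ∂_2 are all 1, so H_1 = Z^2.
  H_2: rank ker ∂_2 − rank ∂_3 = (7 − 7) − 0 = 0, and there is no ∂_3, so H_2 = 0.

As a check, the Euler characteristic is 10 − 18 + 7 = -1, which agrees with 1 − 2 + 0 = -1.

H_0 = Z,  H_1 = Z^2,  H_2 = 0.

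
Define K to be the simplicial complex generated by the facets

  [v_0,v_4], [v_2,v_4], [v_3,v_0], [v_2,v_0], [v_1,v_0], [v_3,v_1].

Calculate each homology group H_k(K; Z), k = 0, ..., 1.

Order the vertices as v_0 < v_1 < v_2 < v_3 < v_4. Listing each simplex with vertices in this order, K has dimension 1 with simplices:

  0-simplices (5): [v_0], [v_1], [v_2], [v_3], [v_4]
  1-simplices (6): [v_0,v_1], [v_0,v_2], [v_0,v_3], [v_0,v_4], [v_1,v_3], [v_2,v_4]

so the chain groups are C_0 ≅ Z^5, C_1 ≅ Z^6.

∂_1: C_1 → C_0 sends each edge [p,q] (with p < q) to q − p. For instance
  ∂[v_2,v_4] = [v_4] − [v_2].
As a 5×6 matrix over Z this has rank 4, with invariant factors (1,1,1,1).

Computing H_k = (kernel of ∂_k) / (image of ∂_{k+1}):

  H_0: rank C_0 − rank ∂_1 = 5 − 4 = 1, and the invariant factors of ∂_1 are all 1, so H_0 = Z.
  H_1: rank ker ∂_1 − rank ∂_2 = (6 − 4) − 0 = 2, and there is no ∂_2, so H_1 = Z^2.

As a check, the Euler characteristic is 5 − 6 = -1, which agrees with 1 − 2 = -1.
(K is a triangulation of a wedge of 2 circles.)

H_0 = Z,  H_1 = Z^2.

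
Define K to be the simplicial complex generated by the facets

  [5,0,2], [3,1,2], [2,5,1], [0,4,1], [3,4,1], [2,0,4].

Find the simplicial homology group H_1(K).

H_1 ≅ Z.

Fix the vertex order 0 < 1 < 2 < 3 < 4 < 5 and write every simplex with vertices in increasing order. Then dim K = 2 and the simplices of K are:

  0-simplices (6): [0], [1], [2], [3], [4], [5]
  1-simplices (12): [0,1], [0,2], [0,4], [0,5], [1,2], [1,3], [1,4], [1,5], [2,3], [2,4], [2,5], [3,4]
  2-simplices (6): [0,1,4], [0,2,4], [0,2,5], [1,2,3], [1,2,5], [1,3,4]

so the chain groups are C_0 ≅ Z^6, C_1 ≅ Z^12, C_2 ≅ Z^6.

∂_1: C_1 → C_0 maps an edge to its endpoints' difference, ∂[p,q] = q − p. For instance
  ∂[1,5] = [5] − [1].
The resulting 6×12 matrix has rank 5, and its Smith normal form has invariant factors (1,1,1,1,1).

The boundary map ∂_2: C_2 → C_1 sends each 2-simplex [p,q,r] to [q,r] − [p,r] + [p,q]. For instance
  ∂[1,2,5] = [2,5] − [1,5] + [1,2],
  ∂[1,2,3] = [2,3] − [1,3] + [1,2].
The resulting 12×6 matrix has rank 6, and its Smith normal form has invariant factors (1,1,1,1,1,1).

From H_k ≅ ker(∂_k) / im(∂_{k+1}) we obtain:

  H_1: rank ker ∂_1 − rank ∂_2 = (12 − 5) − 6 = 1, and the invariant factors of ∂_2 are all 1, so H_1 = Z.

(K is a triangulation of the cylinder S^1 x I.)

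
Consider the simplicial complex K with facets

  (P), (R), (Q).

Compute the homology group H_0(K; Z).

H_0 = Z^3.

K has 3 vertices.
rank ∂_0 = 0, rank ∂_1 = 0 ⇒ b_0 = 3 − 0 − 0 = 3. So H_0 = Z^3.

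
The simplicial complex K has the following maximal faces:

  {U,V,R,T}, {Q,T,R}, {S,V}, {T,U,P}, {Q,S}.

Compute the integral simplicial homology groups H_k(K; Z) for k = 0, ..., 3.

We work with the vertex ordering P < Q < R < S < T < U < V. The simplices of K, each written with vertices in increasing order, are:

  0-simplices (7): P, Q, R, S, T, U, V
  1-simplices (12): PT, PU, QR, QS, QT, RT, RU, RV, SV, TU, TV, UV
  2-simplices (6): PTU, QRT, RTU, RTV, RUV, TUV
  3-simplices (1): RTUV

so the chain groups are C_0 ≅ Z^7, C_1 ≅ Z^12, C_2 ≅ Z^6, C_3 ≅ Z^1.

Boundary ∂_1: C_1 → C_0 maps an edge to its endpoints' difference, ∂[p,q] = q − p.
The resulting 7×12 matrix has rank 6, and its Smith normal form has invariant factors (1,1,1,1,1,1).

∂_2: C_2 → C_1 sends each 2-simplex [p,q,r] to [q,r] − [p,r] + [p,q]. For instance
  ∂RUV = UV − RV + RU,
  ∂RTV = TV − RV + RT.
As a 12×6 matrix over Z this has rank 5, with invariant factors (1,1,1,1,1).

∂_3: C_3 → C_2 sends each 3-simplex σ to the alternating sum Σ_i (−1)^i (σ with its i-th vertex removed). For instance
  ∂RTUV = TUV − RUV + RTV − RTU.
This gives a 6×1 integer matrix of rank 1; reducing to Smith normal form yields diagonal entries (1).

Now H_k = ker ∂_k / im ∂_{k+1}, so:

  H_0: rank C_0 − rank ∂_1 = 7 − 6 = 1, and the invariant factors of ∂_1 are all 1, so H_0 = Z.
  H_1: rank ker ∂_1 − rank ∂_2 = (12 − 6) − 5 = 1, and the invariant factors of ∂_2 are all 1, so H_1 = Z.
  H_2: rank ker ∂_2 − rank ∂_3 = (6 − 5) − 1 = 0, and the invariant factors of ∂_3 are all 1, so H_2 = 0.
  H_3: rank ker ∂_3 − rank ∂_4 = (1 − 1) − 0 = 0, and there is no ∂_4, so H_3 = 0.

H_0 ≅ Z,  H_1 ≅ Z,  H_2 = 0,  H_3 = 0.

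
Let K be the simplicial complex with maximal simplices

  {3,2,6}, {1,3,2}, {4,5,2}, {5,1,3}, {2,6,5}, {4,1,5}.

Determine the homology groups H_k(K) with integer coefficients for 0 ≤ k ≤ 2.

H_0 = Z,  H_1 = Z,  H_2 = 0.

We work with the vertex ordering 1 < 2 < 3 < 4 < 5 < 6. The simplices of K, each written with vertices in increasing order, are:

  0-simplices (6): [1], [2], [3], [4], [5], [6]
  1-simplices (12): [1,2], [1,3], [1,4], [1,5], [2,3], [2,4], [2,5], [2,6], [3,5], [3,6], [4,5], [5,6]
  2-simplices (6): [1,2,3], [1,3,5], [1,4,5], [2,3,6], [2,4,5], [2,5,6]

giving chain groups C_0 ≅ Z^6, C_1 ≅ Z^12, C_2 ≅ Z^6.

Boundary ∂_1: C_1 → C_0 is given by ∂[p,q] = [q] − [p]. For instance
  ∂[2,3] = [3] − [2].
The resulting 6×12 matrix has rank 5, and its Smith normal form has invariant factors (1,1,1,1,1).

Boundary ∂_2: C_2 → C_1 sends each 2-simplex [p,q,r] to [q,r] − [p,r] + [p,q]. For instance
  ∂[1,4,5] = [4,5] − [1,5] + [1,4],
  ∂[2,5,6] = [5,6] − [2,6] + [2,5].
The 12×6 boundary matrix has rank 6 and Smith normal form diag(1,1,1,1,1,1).

Reading off H_k = ker ∂_k / im ∂_{k+1}:

  H_0: rank C_0 − rank ∂_1 = 6 − 5 = 1, and the invariant factors of ∂_1 are all 1, so H_0 = Z.
  H_1: rank ker ∂_1 − rank ∂_2 = (12 − 5) − 6 = 1, and the invariant factors of ∂_2 are all 1, so H_1 = Z.
  H_2: rank ker ∂_2 − rank ∂_3 = (6 − 6) − 0 = 0, and there is no ∂_3, so H_2 = 0.

As a check, the Euler characteristic is 6 − 12 + 6 = 0, which agrees with 1 − 1 + 0 = 0.
(K is a triangulation of the cylinder S^1 x I.)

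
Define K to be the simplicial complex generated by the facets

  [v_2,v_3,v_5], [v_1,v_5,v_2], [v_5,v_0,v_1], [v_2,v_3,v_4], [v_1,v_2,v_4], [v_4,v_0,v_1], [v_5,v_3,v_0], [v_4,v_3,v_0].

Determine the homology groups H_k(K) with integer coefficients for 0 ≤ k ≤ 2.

H_0 = Z,  H_1 = 0,  H_2 = Z.

We work with the vertex ordering v_0 < v_1 < v_2 < v_3 < v_4 < v_5. The simplices of K, each written with vertices in increasing order, are:

  0-simplices (6): [v_0], [v_1], [v_2], [v_3], [v_4], [v_5]
  1-simplices (12): [v_0,v_1], [v_0,v_3], [v_0,v_4], [v_0,v_5], [v_1,v_2], [v_1,v_4], [v_1,v_5], [v_2,v_3], [v_2,v_4], [v_2,v_5], [v_3,v_4], [v_3,v_5]
  2-simplices (8): [v_0,v_1,v_4], [v_0,v_1,v_5], [v_0,v_3,v_4], [v_0,v_3,v_5], [v_1,v_2,v_4], [v_1,v_2,v_5], [v_2,v_3,v_4], [v_2,v_3,v_5]

giving chain groups C_0 ≅ Z^6, C_1 ≅ Z^12, C_2 ≅ Z^8.

∂_1: C_1 → C_0 is given by ∂[p,q] = [q] − [p]. For instance
  ∂[v_0,v_1] = [v_1] − [v_0].
The resulting 6×12 matrix has rank 5, and its Smith normal form has invariant factors (1,1,1,1,1).

Boundary ∂_2: C_2 → C_1 maps a triangle to the signed sum of its edges. For instance
  ∂[v_0,v_3,v_5] = [v_3,v_5] − [v_0,v_5] + [v_0,v_3],
  ∂[v_2,v_3,v_5] = [v_3,v_5] − [v_2,v_5] + [v_2,v_3].
This gives a 12×8 integer matrix of rank 7; reducing to Smith normal form yields diagonal entries (1,1,1,1,1,1,1).

Computing H_k = (kernel of ∂_k) / (image of ∂_{k+1}):

  H_0: rank C_0 − rank ∂_1 = 6 − 5 = 1, and the invariant factors of ∂_1 are all 1, so H_0 ≅ Z.
  H_1: rank ker ∂_1 − rank ∂_2 = (12 − 5) − 7 = 0, and the invariant factors of ∂_2 are all 1, so H_1 ≅ 0.
  H_2: rank ker ∂_2 − rank ∂_3 = (8 − 7) − 0 = 1, and there is no ∂_3, so H_2 ≅ Z.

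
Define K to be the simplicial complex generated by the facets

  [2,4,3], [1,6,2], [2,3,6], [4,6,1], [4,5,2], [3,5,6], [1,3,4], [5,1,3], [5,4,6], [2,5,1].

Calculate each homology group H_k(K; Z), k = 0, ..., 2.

We work with the vertex ordering 1 < 2 < 3 < 4 < 5 < 6. The simplices of K, each written with vertices in increasing order, are:

  0-simplices (6): [1], [2], [3], [4], [5], [6]
  1-simplices (15): [1,2], [1,3], [1,4], [1,5], [1,6], [2,3], [2,4], [2,5], [2,6], [3,4], [3,5], [3,6], [4,5], [4,6], [5,6]
  2-simplices (10): [1,2,5], [1,2,6], [1,3,4], [1,3,5], [1,4,6], [2,3,4], [2,3,6], [2,4,5], [3,5,6], [4,5,6]

Hence C_0 ≅ Z^6, C_1 ≅ Z^15, C_2 ≅ Z^10.

∂_1: C_1 → C_0 maps an edge to its endpoints' difference, ∂[p,q] = q − p. For instance
  ∂[3,6] = [6] − [3].
As a 6×15 matrix over Z this has rank 5, with invariant factors (1,1,1,1,1).

Boundary ∂_2: C_2 → C_1 sends each 2-simplex [p,q,r] to [q,r] − [p,r] + [p,q]. For instance
  ∂[2,3,4] = [3,4] − [2,4] + [2,3],
  ∂[4,5,6] = [5,6] − [4,6] + [4,5].
The 15×10 boundary matrix has rank 10 and Smith normal form diag(1,1,1,1,1,1,1,1,1,2).

Reading off H_k = ker ∂_k / im ∂_{k+1}:

  H_0: rank C_0 − rank ∂_1 = 6 − 5 = 1, and the invariant factors of ∂_1 are all 1, so H_0 ≅ Z.
  H_1: rank ker ∂_1 − rank ∂_2 = (15 − 5) − 10 = 0, and ∂_2 has invariant factor 2 > 1, so H_1 ≅ Z/2.
  H_2: rank ker ∂_2 − rank ∂_3 = (10 − 10) − 0 = 0, and there is no ∂_3, so H_2 ≅ 0.

H_0 ≅ Z,  H_1 ≅ Z/2,  H_2 = 0.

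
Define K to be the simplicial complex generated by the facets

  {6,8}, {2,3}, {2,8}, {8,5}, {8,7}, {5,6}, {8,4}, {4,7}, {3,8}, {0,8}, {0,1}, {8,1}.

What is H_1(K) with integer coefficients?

Fix the vertex order 0 < 1 < 2 < 3 < 4 < 5 < 6 < 7 < 8 and write every simplex with vertices in increasing order. Then dim K = 1 and the simplices of K are:

  0-simplices (9): [0], [1], [2], [3], [4], [5], [6], [7], [8]
  1-simplices (12): [0,1], [0,8], [1,8], [2,3], [2,8], [3,8], [4,7], [4,8], [5,6], [5,8], [6,8], [7,8]

giving chain groups C_0 ≅ Z^9, C_1 ≅ Z^12.

Boundary ∂_1: C_1 → C_0 maps an edge to its endpoints' difference, ∂[p,q] = q − p. For instance
  ∂[2,3] = [3] − [2].
The resulting 9×12 matrix has rank 8, and its Smith normal form has invariant factors (1,1,1,1,1,1,1,1).

Now H_k = ker ∂_k / im ∂_{k+1}, so:

  H_1: rank ker ∂_1 − rank ∂_2 = (12 − 8) − 0 = 4, and there is no ∂_2, so H_1 ≅ Z^4.

(K is a triangulation of a wedge of 4 circles.)

H_1 = Z^4.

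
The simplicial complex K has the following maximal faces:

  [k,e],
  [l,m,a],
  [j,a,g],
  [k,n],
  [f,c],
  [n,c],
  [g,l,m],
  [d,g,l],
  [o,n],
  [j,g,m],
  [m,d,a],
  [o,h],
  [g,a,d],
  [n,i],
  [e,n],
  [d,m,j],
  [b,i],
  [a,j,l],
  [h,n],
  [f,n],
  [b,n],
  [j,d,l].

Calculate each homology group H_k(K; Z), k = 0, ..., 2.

Take the total order a < b < c < d < e < f < g < h < i < j < k < l < m < n < o on the vertex set. Then K (dimension 2) consists of the simplices:

  0-simplices (15): a, b, c, d, e, f, g, h, i, j, k, l, m, n, o
  1-simplices (27): ad, ag, aj, al, am, bi, bn, cf, cn, dg, dj, dl, dm, ek, en, fn, gj, gl, gm, hn, ho, in, jl, jm, kn, lm, no
  2-simplices (10): adg, adm, agj, ajl, alm, dgl, djl, djm, gjm, glm

giving chain groups C_0 ≅ Z^15, C_1 ≅ Z^27, C_2 ≅ Z^10.

Boundary ∂_1: C_1 → C_0 is given by ∂[p,q] = [q] − [p].
The 15×27 boundary matrix has rank 13 and Smith normal form diag(1,1,1,1,1,1,1,1,1,1,1,1,1).

∂_2: C_2 → C_1 maps a triangle to the signed sum of its edges. For instance
  ∂ajl = jl − al + aj,
  ∂adg = dg − ag + ad.
This gives a 27×10 integer matrix of rank 10; reducing to Smith normal form yields diagonal entries (1,1,1,1,1,1,1,1,1,2).

From H_k ≅ ker(∂_k) / im(∂_{k+1}) we obtain:

  H_0: rank C_0 − rank ∂_1 = 15 − 13 = 2, and the invariant factors of ∂_1 are all 1, so H_0 = Z^2.
  H_1: rank ker ∂_1 − rank ∂_2 = (27 − 13) − 10 = 4, and ∂_2 has invariant factor 2 > 1, so H_1 = Z^4 ⊕ Z/2.
  H_2: rank ker ∂_2 − rank ∂_3 = (10 − 10) − 0 = 0, and there is no ∂_3, so H_2 = 0.

As a check, the Euler characteristic is 15 − 27 + 10 = -2, which agrees with 2 − 4 + 0 = -2.
(K is a triangulation of the disjoint union of the real projective plane RP^2 and a wedge of 4 circles.)

H_0 ≅ Z^2,  H_1 ≅ Z^4 ⊕ Z/2,  H_2 = 0.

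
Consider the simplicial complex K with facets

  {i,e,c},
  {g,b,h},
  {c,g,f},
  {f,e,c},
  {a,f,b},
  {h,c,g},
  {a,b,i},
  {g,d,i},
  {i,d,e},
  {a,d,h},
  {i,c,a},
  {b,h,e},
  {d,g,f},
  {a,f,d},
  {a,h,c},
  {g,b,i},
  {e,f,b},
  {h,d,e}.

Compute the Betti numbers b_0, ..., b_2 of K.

Order the vertices as a < b < c < d < e < f < g < h < i. Listing each simplex with vertices in this order, K has dimension 2 with simplices:

  0-simplices (9): a, b, c, d, e, f, g, h, i
  1-simplices (27): ab, ac, ad, af, ah, ai, be, bf, bg, bh, bi, ce, cf, cg, ch, ci, de, df, dg, dh, di, ef, eh, ei, fg, gh, gi
  2-simplices (18): abf, abi, ach, aci, adf, adh, bef, beh, bgh, bgi, cef, cei, cfg, cgh, deh, dei, dfg, dgi

giving chain groups C_0 ≅ Z^9, C_1 ≅ Z^27, C_2 ≅ Z^18.

The boundary map ∂_1: C_1 → C_0 sends each edge [p,q] (with p < q) to q − p.
As a 9×27 matrix over Z this has rank 8, with invariant factors (1,1,1,1,1,1,1,1).

The boundary map ∂_2: C_2 → C_1 maps a triangle to the signed sum of its edges. For instance
  ∂dei = ei − di + de,
  ∂abf = bf − af + ab.
This gives a 27×18 integer matrix of rank 17; reducing to Smith normal form yields diagonal entries (1,1,1,1,1,1,1,1,1,1,1,1,1,1,1,1,1).

Reading off H_k = ker ∂_k / im ∂_{k+1}:

  H_0: rank C_0 − rank ∂_1 = 9 − 8 = 1, and the invariant factors of ∂_1 are all 1, so H_0 ≅ Z.
  H_1: rank ker ∂_1 − rank ∂_2 = (27 − 8) − 17 = 2, and the invariant factors of ∂_2 are all 1, so H_1 ≅ Z^2.
  H_2: rank ker ∂_2 − rank ∂_3 = (18 − 17) − 0 = 1, and there is no ∂_3, so H_2 ≅ Z.

Hence the Betti numbers are b_0 = 1, b_1 = 2, b_2 = 1.

b_0 = 1, b_1 = 2, b_2 = 1.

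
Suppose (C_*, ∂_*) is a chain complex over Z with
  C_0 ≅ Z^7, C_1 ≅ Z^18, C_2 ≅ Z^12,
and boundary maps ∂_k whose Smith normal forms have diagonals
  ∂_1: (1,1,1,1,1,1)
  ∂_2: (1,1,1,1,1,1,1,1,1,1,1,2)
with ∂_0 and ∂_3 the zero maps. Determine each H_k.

H_0 = Z,  H_1 = Z_2,  H_2 = 0.

H_0: b_0 = 7 − 0 − 6 = 1; torsion from ∂_1 factors > 1: none. So H_0 = Z.
H_1: b_1 = 18 − 6 − 12 = 0; torsion from ∂_2 factors > 1: [2]. So H_1 = Z_2.
H_2: b_2 = 12 − 12 − 0 = 0; torsion from ∂_3 factors > 1: none. So H_2 = 0.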